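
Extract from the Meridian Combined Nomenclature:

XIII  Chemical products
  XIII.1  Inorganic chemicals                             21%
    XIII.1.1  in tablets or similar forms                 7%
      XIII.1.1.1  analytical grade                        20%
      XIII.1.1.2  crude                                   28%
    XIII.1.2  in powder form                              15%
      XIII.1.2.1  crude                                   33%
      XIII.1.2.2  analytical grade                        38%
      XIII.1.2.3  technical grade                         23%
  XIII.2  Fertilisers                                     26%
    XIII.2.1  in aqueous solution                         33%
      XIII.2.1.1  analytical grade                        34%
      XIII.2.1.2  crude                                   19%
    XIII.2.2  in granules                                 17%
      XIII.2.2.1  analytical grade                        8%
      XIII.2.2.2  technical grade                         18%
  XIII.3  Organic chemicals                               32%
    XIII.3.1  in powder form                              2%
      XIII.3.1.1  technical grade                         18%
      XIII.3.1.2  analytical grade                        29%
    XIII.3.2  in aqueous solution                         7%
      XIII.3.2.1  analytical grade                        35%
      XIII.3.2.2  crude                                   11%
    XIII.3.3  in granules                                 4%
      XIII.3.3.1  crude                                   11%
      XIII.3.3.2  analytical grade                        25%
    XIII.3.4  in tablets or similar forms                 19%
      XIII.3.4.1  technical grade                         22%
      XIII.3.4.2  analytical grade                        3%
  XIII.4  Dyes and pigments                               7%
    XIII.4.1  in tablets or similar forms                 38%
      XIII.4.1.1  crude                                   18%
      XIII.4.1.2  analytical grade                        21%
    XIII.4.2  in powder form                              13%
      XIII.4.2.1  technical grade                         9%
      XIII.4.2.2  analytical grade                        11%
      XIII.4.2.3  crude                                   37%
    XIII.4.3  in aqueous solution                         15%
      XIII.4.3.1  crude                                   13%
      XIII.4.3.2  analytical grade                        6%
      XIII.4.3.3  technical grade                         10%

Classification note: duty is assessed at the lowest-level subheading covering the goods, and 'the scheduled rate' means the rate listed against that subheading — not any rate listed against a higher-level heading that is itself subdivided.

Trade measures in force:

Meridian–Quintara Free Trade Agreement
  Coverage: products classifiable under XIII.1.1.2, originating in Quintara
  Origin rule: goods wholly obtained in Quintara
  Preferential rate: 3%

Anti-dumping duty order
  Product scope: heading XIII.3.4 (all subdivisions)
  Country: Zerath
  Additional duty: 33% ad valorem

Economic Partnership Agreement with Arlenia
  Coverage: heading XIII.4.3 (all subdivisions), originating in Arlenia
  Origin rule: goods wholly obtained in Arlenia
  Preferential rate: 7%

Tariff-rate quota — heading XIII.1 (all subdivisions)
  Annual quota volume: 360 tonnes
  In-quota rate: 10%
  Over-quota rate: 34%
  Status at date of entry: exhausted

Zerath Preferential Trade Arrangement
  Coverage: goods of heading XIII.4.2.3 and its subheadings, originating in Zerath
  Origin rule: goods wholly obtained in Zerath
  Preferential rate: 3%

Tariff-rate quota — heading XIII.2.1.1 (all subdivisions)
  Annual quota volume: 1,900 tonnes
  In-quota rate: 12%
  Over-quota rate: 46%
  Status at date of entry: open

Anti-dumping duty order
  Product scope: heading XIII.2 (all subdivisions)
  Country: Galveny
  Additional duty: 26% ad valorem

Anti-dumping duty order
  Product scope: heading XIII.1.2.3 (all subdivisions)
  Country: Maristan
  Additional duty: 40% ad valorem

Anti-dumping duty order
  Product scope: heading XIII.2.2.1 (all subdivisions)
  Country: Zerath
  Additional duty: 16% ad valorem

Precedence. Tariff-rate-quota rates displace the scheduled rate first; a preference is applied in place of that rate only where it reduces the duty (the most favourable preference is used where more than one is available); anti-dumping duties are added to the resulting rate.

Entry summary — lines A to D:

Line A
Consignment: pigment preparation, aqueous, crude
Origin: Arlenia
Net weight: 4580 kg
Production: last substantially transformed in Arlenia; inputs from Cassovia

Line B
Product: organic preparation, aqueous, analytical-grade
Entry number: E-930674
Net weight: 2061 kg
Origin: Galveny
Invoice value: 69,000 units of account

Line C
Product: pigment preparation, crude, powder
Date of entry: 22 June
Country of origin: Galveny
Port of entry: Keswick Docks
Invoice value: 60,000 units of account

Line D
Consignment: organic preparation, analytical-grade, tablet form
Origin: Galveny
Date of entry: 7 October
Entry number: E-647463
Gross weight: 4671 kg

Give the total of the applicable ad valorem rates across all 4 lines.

Line A: pigment → XIII.4; aqueous → XIII.4.3; crude → XIII.4.3.1. Scheduled 13%. Arlenia agreement on XIII.4.3: not wholly obtained. → 13%.
Line B: organic → XIII.3; aqueous → XIII.3.2; analytical-grade → XIII.3.2.1. Scheduled 35%. No special measure applies. → 35%.
Line C: pigment → XIII.4; powder → XIII.4.2; crude → XIII.4.2.3. Scheduled 37%. No special measure applies. → 37%.
Line D: organic → XIII.3; tablet form → XIII.3.4; analytical-grade → XIII.3.4.2. Scheduled 3%. No special measure applies. → 3%.
Sum: 13% + 35% + 37% + 3% = 88%.

88%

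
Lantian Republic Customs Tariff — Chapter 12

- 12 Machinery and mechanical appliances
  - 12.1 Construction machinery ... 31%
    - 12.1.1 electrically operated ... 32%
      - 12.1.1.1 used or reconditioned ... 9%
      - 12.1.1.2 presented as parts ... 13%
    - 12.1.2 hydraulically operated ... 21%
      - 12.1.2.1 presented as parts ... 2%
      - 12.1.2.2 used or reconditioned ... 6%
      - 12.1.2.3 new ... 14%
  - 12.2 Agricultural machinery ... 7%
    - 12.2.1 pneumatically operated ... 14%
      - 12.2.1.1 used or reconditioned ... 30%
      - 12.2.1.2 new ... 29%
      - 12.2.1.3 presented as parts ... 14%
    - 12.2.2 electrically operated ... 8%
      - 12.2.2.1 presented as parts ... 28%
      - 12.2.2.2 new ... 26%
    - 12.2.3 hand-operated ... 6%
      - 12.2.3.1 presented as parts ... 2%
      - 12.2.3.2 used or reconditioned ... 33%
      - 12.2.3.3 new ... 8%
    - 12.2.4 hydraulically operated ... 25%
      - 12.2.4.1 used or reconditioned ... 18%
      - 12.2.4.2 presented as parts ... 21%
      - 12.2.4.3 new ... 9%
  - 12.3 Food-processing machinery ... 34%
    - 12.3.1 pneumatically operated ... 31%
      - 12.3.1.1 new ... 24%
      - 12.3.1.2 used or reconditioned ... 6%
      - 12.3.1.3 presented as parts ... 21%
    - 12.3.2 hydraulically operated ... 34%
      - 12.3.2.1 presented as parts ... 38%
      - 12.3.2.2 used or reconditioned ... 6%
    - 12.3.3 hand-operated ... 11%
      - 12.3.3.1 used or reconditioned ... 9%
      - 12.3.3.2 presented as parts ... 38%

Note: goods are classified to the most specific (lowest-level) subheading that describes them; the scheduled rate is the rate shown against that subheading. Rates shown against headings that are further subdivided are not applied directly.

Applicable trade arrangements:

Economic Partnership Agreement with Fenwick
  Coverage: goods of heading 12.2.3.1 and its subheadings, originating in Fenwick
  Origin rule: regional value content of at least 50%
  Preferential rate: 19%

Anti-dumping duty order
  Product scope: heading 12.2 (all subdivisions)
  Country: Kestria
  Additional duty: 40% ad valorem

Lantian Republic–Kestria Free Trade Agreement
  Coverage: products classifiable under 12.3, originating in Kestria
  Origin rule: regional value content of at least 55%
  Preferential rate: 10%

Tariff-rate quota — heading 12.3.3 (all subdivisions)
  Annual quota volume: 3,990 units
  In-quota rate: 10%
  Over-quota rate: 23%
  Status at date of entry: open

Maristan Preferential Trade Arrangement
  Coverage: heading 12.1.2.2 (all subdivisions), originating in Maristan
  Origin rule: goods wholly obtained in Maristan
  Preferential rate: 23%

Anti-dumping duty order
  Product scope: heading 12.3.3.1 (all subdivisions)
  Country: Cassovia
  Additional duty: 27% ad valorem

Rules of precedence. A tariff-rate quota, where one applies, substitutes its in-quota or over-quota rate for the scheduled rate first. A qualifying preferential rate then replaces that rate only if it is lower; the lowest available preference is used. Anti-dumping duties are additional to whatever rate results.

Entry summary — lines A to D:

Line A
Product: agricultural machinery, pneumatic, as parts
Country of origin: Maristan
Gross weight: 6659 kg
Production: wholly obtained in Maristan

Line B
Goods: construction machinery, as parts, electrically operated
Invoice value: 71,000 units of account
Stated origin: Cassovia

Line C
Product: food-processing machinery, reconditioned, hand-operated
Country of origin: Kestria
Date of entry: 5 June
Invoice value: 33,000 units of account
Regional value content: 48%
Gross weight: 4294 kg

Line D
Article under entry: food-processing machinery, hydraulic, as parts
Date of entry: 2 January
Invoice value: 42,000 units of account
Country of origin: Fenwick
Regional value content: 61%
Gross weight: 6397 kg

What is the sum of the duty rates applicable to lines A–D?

75%

Line A: agricultural → 12.2; pneumatic → 12.2.1; as parts → 12.2.1.3. Scheduled 14%. Maristan agreement on 12.1.2.2: 12.2.1.3 not covered. → 14%.
Line B: construction → 12.1; electrically operated → 12.1.1; as parts → 12.1.1.2. Scheduled 13%. No special measure applies. → 13%.
Line C: food-processing → 12.3; hand-operated → 12.3.3; reconditioned → 12.3.3.1. Scheduled 9%. quota on 12.3.3 open → in-quota 10%; Kestria agreement on 12.3: RVC < 55%. → 10%.
Line D: food-processing → 12.3; hydraulic → 12.3.2; as parts → 12.3.2.1. Scheduled 38%. Fenwick agreement on 12.2.3.1: 12.3.2.1 not covered. → 38%.
Sum: 14% + 13% + 10% + 38% = 75%.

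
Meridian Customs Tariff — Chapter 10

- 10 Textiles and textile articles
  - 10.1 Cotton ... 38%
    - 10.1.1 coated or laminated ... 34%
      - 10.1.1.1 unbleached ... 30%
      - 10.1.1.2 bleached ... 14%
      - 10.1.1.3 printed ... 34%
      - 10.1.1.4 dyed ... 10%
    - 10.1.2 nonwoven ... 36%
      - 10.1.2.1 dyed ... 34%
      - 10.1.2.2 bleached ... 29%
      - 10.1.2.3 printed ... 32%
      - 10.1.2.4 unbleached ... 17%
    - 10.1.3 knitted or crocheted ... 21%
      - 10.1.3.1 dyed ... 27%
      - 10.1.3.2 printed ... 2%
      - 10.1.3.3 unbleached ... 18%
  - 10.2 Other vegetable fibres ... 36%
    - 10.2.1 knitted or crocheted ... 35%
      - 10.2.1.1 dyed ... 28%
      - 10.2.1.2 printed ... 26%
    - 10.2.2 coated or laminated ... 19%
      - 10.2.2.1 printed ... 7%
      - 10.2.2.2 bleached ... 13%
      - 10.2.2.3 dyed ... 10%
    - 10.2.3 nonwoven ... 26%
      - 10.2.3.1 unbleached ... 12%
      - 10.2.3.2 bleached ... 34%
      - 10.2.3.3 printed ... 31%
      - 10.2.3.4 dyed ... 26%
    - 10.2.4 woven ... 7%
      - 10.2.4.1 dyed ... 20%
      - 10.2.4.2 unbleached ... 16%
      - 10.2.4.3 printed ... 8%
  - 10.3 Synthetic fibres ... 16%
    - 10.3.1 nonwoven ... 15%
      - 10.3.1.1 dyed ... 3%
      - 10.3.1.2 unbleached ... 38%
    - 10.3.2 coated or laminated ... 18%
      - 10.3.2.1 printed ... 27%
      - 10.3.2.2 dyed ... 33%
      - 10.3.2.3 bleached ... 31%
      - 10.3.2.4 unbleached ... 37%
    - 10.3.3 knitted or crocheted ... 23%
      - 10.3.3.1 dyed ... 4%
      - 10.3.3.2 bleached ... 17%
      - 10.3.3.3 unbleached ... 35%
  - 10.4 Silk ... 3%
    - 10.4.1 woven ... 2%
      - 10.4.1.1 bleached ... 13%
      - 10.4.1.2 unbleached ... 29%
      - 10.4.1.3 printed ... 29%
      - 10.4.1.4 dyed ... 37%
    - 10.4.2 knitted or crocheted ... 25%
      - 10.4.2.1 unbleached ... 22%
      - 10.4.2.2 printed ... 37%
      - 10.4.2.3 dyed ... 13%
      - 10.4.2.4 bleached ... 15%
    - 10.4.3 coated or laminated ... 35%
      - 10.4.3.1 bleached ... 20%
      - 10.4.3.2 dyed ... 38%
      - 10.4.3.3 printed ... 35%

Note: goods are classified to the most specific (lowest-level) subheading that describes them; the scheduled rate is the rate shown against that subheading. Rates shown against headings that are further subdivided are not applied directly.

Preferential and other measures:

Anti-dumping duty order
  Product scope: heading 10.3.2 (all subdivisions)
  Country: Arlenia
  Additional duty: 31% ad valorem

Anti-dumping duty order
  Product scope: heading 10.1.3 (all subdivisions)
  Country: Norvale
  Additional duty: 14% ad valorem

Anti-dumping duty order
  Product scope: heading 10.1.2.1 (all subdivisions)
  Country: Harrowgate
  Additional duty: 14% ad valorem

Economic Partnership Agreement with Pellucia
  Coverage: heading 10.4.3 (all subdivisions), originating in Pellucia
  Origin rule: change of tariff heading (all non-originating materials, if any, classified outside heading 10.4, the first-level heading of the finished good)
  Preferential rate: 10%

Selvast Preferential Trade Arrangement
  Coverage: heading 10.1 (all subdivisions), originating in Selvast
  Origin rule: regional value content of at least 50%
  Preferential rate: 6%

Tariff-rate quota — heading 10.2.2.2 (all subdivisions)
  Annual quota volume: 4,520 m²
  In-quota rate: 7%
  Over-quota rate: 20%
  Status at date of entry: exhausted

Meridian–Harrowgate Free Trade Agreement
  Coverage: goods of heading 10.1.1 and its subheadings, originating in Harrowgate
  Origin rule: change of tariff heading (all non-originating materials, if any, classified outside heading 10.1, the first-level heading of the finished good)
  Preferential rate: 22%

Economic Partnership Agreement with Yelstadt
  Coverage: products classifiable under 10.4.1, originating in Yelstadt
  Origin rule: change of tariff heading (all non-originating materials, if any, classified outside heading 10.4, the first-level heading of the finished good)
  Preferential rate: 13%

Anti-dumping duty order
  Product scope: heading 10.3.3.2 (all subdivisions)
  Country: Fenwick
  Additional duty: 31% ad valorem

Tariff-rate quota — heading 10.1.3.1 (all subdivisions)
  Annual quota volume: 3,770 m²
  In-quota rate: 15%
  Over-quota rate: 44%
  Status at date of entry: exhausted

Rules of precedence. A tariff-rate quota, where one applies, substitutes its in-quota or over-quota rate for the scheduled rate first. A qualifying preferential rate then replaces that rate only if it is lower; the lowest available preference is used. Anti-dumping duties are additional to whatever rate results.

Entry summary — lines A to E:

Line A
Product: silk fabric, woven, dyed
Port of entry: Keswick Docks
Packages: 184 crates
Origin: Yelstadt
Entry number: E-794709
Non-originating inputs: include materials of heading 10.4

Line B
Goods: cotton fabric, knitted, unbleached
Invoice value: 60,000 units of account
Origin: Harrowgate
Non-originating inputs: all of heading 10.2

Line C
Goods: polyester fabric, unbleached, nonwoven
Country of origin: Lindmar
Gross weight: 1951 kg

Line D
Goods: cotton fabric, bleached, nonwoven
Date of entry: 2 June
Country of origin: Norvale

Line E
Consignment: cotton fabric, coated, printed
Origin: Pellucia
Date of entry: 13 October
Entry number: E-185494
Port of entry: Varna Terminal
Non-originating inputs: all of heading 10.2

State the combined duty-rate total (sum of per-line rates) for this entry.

Line A: silk → 10.4; woven → 10.4.1; dyed → 10.4.1.4. Scheduled 37%. Yelstadt agreement on 10.4.1: CTH not met. → 37%.
Line B: cotton → 10.1; knitted → 10.1.3; unbleached → 10.1.3.3. Scheduled 18%. Harrowgate agreement on 10.1.1: 10.1.3.3 not covered. → 18%.
Line C: polyester → 10.3; nonwoven → 10.3.1; unbleached → 10.3.1.2. Scheduled 38%. No special measure applies. → 38%.
Line D: cotton → 10.1; nonwoven → 10.1.2; bleached → 10.1.2.2. Scheduled 29%. No special measure applies. → 29%.
Line E: cotton → 10.1; coated → 10.1.1; printed → 10.1.1.3. Scheduled 34%. Pellucia agreement on 10.4.3: 10.1.1.3 not covered. → 34%.
Sum: 37% + 18% + 38% + 29% + 34% = 156%.

156%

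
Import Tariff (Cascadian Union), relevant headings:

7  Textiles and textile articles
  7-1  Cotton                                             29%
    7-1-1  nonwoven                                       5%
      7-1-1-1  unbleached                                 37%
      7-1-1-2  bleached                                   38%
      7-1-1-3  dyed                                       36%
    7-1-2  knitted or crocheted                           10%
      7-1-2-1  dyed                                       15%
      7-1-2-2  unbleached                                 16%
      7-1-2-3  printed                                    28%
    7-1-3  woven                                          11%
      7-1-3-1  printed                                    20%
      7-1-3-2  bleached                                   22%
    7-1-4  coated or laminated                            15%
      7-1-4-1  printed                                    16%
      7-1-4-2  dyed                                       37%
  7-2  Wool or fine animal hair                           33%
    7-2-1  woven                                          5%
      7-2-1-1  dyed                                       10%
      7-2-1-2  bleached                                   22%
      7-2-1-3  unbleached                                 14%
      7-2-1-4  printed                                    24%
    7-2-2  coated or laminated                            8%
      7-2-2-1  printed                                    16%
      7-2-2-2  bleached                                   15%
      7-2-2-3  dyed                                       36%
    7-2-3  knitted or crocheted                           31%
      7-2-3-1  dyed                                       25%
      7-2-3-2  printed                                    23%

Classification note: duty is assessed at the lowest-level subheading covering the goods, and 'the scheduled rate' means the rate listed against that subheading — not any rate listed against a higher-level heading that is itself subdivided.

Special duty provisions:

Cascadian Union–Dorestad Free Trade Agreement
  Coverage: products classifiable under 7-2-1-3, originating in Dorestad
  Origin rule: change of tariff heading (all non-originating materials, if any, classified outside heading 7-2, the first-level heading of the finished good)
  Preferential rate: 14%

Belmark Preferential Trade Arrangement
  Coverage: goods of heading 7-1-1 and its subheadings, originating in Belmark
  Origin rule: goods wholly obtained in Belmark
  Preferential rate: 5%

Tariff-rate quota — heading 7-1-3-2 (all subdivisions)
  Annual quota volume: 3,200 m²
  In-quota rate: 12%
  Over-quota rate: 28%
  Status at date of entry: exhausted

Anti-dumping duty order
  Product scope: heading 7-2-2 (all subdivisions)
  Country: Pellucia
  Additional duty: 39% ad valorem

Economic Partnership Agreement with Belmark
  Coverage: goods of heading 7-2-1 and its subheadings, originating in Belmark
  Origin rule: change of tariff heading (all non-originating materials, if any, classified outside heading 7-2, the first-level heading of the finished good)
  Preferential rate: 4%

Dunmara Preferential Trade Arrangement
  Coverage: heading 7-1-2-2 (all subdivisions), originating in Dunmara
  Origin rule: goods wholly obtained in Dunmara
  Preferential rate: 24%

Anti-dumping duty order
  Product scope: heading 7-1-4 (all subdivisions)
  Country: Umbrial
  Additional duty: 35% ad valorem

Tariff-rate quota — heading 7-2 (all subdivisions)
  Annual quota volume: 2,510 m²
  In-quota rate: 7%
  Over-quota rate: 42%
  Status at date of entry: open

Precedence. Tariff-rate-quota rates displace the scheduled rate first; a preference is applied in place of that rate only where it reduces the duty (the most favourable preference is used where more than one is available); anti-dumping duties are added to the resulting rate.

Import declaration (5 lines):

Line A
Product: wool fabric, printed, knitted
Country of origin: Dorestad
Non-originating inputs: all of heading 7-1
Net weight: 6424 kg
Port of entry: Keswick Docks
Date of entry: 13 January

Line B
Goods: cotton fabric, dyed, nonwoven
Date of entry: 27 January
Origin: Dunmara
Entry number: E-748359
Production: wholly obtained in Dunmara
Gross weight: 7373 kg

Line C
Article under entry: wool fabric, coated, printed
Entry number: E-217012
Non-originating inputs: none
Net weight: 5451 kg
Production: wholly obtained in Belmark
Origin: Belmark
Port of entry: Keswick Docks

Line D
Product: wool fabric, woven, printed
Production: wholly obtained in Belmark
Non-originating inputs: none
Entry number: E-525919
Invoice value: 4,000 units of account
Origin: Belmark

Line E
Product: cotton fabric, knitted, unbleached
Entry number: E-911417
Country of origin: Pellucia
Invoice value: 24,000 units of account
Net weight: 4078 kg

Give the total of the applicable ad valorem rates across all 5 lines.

70%

Line A: wool → 7-2; knitted → 7-2-3; printed → 7-2-3-2. Scheduled 23%. quota on 7-2 open → in-quota 7%; Dorestad agreement on 7-2-1-3: 7-2-3-2 not covered. → 7%.
Line B: cotton → 7-1; nonwoven → 7-1-1; dyed → 7-1-1-3. Scheduled 36%. Dunmara agreement on 7-1-2-2: 7-1-1-3 not covered. → 36%.
Line C: wool → 7-2; coated → 7-2-2; printed → 7-2-2-1. Scheduled 16%. quota on 7-2 open → in-quota 7%; Belmark agreement on 7-1-1: 7-2-2-1 not covered; Belmark agreement on 7-2-1: 7-2-2-1 not covered. → 7%.
Line D: wool → 7-2; woven → 7-2-1; printed → 7-2-1-4. Scheduled 24%. quota on 7-2 open → in-quota 7%; Belmark agreement on 7-1-1: 7-2-1-4 not covered; Belmark agreement on 7-2-1: CTH met → 4% available; preferential 4%. → 4%.
Line E: cotton → 7-1; knitted → 7-1-2; unbleached → 7-1-2-2. Scheduled 16%. No special measure applies. → 16%.
Sum: 7% + 36% + 7% + 4% + 16% = 70%.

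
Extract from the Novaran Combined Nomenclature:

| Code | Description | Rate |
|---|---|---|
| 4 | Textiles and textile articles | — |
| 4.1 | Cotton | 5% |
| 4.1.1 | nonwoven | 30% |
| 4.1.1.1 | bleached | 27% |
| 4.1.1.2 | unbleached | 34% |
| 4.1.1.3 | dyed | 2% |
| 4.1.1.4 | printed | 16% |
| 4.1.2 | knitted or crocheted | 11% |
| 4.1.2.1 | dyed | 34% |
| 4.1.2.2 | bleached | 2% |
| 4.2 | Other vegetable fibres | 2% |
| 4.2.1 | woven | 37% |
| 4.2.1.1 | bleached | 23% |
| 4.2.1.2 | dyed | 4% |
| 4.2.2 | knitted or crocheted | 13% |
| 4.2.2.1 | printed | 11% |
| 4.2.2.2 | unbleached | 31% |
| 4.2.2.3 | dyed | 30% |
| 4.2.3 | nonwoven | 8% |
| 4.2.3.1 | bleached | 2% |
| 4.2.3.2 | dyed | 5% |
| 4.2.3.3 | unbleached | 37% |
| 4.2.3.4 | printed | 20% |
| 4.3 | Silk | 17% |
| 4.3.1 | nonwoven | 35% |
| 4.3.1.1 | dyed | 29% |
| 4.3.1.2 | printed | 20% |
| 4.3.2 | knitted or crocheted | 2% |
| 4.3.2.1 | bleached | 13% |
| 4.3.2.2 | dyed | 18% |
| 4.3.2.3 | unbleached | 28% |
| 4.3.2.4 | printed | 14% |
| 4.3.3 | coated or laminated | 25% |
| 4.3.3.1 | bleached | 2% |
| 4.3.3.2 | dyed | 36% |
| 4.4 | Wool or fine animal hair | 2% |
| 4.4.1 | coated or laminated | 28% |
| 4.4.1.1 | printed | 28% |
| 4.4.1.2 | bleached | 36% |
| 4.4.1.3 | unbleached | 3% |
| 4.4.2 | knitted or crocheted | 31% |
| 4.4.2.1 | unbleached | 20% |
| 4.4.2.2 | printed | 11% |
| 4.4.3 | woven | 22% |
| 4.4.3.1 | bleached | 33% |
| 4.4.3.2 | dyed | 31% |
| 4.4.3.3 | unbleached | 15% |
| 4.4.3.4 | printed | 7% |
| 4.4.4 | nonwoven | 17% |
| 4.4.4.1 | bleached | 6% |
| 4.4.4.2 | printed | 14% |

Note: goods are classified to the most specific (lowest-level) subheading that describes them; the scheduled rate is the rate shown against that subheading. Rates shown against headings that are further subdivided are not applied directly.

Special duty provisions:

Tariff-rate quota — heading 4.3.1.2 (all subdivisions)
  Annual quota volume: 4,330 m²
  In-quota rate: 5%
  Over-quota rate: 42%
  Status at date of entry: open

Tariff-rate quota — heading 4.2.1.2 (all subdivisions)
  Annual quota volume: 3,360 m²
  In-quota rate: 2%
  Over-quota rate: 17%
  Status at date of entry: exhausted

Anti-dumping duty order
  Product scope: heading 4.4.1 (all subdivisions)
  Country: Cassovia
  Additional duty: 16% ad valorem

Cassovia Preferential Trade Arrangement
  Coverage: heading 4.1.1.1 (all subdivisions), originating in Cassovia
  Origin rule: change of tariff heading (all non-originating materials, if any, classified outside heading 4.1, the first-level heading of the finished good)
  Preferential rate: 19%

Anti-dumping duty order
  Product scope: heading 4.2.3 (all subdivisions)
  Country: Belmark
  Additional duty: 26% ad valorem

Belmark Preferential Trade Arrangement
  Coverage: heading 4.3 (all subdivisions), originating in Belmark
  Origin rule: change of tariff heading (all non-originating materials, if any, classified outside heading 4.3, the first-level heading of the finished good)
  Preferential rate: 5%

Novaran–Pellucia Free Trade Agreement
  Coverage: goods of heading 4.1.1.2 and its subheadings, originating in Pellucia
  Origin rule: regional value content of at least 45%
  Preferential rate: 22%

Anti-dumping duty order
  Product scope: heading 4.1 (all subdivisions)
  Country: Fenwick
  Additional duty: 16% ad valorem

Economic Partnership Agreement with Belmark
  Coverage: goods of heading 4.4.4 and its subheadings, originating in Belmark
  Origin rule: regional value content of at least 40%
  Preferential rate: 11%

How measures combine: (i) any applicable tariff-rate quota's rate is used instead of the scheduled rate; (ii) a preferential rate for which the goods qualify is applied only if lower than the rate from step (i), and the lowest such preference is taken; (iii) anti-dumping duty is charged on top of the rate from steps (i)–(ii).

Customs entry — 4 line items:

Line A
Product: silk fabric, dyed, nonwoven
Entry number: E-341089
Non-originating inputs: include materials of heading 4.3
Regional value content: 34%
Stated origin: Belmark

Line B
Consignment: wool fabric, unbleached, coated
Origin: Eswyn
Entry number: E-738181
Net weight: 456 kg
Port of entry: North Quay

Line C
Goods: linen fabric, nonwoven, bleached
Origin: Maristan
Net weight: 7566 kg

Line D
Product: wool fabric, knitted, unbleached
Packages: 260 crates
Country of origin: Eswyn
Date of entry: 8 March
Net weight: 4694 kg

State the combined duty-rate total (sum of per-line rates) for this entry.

Line A: silk → 4.3; nonwoven → 4.3.1; dyed → 4.3.1.1. Scheduled 29%. Belmark agreement on 4.3: CTH not met; Belmark agreement on 4.4.4: 4.3.1.1 not covered. → 29%.
Line B: wool → 4.4; coated → 4.4.1; unbleached → 4.4.1.3. Scheduled 3%. No special measure applies. → 3%.
Line C: linen → 4.2; nonwoven → 4.2.3; bleached → 4.2.3.1. Scheduled 2%. No special measure applies. → 2%.
Line D: wool → 4.4; knitted → 4.4.2; unbleached → 4.4.2.1. Scheduled 20%. No special measure applies. → 20%.
Sum: 29% + 3% + 2% + 20% = 54%.

54%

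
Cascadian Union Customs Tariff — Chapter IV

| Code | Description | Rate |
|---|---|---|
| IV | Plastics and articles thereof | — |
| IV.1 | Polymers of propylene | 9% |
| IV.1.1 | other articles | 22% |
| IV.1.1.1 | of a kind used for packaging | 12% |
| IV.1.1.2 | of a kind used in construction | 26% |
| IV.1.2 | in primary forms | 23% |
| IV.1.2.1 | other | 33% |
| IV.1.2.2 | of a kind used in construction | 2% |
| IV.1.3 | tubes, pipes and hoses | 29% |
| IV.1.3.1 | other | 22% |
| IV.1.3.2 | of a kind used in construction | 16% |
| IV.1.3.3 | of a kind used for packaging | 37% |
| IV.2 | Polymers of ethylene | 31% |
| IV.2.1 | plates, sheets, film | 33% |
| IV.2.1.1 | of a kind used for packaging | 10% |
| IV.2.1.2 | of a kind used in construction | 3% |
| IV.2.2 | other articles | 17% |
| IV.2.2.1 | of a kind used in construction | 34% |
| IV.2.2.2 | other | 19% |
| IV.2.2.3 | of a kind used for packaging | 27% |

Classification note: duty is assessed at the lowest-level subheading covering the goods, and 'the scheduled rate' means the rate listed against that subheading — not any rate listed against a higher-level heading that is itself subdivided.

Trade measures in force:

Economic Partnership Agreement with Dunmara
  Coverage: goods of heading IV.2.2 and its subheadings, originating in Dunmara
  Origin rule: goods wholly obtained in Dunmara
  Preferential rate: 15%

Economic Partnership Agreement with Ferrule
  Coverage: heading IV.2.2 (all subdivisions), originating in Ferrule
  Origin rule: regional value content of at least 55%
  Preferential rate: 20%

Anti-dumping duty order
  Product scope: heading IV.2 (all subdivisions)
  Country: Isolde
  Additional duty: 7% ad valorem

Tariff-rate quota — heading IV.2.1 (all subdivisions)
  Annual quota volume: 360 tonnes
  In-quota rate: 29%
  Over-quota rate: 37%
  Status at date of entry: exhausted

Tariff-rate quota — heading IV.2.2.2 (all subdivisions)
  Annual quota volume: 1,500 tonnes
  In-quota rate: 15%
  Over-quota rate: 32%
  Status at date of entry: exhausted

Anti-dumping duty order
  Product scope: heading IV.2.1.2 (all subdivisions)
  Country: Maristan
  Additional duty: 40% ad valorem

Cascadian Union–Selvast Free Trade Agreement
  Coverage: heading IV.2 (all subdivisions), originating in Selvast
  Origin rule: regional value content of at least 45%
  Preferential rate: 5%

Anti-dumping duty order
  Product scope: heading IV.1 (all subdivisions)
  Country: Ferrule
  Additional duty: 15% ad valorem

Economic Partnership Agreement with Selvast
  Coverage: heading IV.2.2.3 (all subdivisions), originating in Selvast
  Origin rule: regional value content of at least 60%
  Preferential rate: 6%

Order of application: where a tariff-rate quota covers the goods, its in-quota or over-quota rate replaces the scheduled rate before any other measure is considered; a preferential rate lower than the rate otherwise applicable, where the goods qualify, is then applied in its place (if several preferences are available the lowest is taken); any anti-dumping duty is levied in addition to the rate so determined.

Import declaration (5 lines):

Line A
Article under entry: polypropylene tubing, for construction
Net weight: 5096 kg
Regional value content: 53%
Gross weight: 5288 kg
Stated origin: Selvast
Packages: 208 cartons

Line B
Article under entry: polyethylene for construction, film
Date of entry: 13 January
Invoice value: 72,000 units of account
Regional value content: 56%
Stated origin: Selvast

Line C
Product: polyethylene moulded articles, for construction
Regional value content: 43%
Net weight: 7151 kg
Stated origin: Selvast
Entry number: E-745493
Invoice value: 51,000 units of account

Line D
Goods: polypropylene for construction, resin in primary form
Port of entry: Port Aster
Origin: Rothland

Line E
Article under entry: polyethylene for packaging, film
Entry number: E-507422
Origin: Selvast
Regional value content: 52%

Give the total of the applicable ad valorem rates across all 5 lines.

62%

Line A: polypropylene → IV.1; tubing → IV.1.3; for construction → IV.1.3.2. Scheduled 16%. Selvast agreement on IV.2: IV.1.3.2 not covered; Selvast agreement on IV.2.2.3: IV.1.3.2 not covered. → 16%.
Line B: polyethylene → IV.2; film → IV.2.1; for construction → IV.2.1.2. Scheduled 3%. quota on IV.2.1 exhausted → over-quota 37%; Selvast agreement on IV.2: RVC ≥ 45% → 5% available; Selvast agreement on IV.2.2.3: IV.2.1.2 not covered; preferential 5%. → 5%.
Line C: polyethylene → IV.2; moulded articles → IV.2.2; for construction → IV.2.2.1. Scheduled 34%. Selvast agreement on IV.2: RVC < 45%; Selvast agreement on IV.2.2.3: IV.2.2.1 not covered. → 34%.
Line D: polypropylene → IV.1; resin in primary form → IV.1.2; for construction → IV.1.2.2. Scheduled 2%. No special measure applies. → 2%.
Line E: polyethylene → IV.2; film → IV.2.1; for packaging → IV.2.1.1. Scheduled 10%. quota on IV.2.1 exhausted → over-quota 37%; Selvast agreement on IV.2: RVC ≥ 45% → 5% available; Selvast agreement on IV.2.2.3: IV.2.1.1 not covered; preferential 5%. → 5%.
Sum: 16% + 5% + 34% + 2% + 5% = 62%.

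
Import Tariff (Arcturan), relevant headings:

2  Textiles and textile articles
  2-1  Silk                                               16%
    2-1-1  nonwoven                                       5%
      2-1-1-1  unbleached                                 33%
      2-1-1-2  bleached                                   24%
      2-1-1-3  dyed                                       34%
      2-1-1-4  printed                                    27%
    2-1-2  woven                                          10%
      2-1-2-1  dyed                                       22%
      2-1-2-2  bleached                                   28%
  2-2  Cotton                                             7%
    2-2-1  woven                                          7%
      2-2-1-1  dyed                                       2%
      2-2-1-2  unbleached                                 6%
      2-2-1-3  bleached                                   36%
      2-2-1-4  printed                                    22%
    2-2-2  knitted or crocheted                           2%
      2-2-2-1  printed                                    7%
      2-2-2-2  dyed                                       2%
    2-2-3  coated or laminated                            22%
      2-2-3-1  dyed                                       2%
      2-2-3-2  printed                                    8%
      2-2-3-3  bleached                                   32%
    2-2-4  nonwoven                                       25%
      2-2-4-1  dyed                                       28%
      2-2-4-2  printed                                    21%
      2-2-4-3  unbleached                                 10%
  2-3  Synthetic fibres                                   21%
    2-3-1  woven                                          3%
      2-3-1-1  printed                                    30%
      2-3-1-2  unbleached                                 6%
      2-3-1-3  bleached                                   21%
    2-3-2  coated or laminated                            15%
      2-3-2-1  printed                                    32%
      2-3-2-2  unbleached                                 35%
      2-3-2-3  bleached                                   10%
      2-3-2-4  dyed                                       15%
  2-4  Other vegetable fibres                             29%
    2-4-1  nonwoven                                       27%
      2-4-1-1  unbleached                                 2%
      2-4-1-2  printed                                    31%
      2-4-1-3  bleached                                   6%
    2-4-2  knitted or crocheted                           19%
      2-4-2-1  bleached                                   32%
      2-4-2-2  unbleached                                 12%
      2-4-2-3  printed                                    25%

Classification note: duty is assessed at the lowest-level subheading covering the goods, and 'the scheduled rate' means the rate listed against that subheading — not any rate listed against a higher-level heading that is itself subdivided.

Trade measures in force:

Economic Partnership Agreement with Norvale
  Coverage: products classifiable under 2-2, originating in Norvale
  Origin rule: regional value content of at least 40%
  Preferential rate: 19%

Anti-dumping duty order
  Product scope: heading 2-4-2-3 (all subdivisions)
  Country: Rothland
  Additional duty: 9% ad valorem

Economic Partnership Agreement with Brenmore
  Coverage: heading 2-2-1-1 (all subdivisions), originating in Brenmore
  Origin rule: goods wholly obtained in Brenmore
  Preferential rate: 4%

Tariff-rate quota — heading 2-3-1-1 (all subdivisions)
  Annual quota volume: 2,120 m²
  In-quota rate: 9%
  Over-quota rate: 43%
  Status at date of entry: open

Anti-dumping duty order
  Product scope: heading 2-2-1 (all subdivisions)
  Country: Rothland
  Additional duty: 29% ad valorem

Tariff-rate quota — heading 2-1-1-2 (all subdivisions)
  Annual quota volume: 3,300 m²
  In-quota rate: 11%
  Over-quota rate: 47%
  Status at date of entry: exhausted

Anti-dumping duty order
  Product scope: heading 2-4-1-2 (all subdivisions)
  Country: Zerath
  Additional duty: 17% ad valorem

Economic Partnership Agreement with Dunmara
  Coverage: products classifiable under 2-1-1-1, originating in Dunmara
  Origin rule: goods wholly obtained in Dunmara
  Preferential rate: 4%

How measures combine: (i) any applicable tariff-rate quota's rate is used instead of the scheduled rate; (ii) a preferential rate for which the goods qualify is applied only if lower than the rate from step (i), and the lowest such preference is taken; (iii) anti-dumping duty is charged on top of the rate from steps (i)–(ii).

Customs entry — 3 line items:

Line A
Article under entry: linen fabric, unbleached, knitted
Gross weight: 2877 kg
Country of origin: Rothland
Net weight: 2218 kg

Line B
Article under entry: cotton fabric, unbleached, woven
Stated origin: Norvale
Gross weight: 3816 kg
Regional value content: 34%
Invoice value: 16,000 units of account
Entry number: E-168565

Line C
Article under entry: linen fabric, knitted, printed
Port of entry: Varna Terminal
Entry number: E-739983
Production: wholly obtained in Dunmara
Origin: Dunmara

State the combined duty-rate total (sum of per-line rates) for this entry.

43%

Line A: linen → 2-4; knitted → 2-4-2; unbleached → 2-4-2-2. Scheduled 12%. No special measure applies. → 12%.
Line B: cotton → 2-2; woven → 2-2-1; unbleached → 2-2-1-2. Scheduled 6%. Norvale agreement on 2-2: RVC < 40%. → 6%.
Line C: linen → 2-4; knitted → 2-4-2; printed → 2-4-2-3. Scheduled 25%. Dunmara agreement on 2-1-1-1: 2-4-2-3 not covered. → 25%.
Sum: 12% + 6% + 25% = 43%.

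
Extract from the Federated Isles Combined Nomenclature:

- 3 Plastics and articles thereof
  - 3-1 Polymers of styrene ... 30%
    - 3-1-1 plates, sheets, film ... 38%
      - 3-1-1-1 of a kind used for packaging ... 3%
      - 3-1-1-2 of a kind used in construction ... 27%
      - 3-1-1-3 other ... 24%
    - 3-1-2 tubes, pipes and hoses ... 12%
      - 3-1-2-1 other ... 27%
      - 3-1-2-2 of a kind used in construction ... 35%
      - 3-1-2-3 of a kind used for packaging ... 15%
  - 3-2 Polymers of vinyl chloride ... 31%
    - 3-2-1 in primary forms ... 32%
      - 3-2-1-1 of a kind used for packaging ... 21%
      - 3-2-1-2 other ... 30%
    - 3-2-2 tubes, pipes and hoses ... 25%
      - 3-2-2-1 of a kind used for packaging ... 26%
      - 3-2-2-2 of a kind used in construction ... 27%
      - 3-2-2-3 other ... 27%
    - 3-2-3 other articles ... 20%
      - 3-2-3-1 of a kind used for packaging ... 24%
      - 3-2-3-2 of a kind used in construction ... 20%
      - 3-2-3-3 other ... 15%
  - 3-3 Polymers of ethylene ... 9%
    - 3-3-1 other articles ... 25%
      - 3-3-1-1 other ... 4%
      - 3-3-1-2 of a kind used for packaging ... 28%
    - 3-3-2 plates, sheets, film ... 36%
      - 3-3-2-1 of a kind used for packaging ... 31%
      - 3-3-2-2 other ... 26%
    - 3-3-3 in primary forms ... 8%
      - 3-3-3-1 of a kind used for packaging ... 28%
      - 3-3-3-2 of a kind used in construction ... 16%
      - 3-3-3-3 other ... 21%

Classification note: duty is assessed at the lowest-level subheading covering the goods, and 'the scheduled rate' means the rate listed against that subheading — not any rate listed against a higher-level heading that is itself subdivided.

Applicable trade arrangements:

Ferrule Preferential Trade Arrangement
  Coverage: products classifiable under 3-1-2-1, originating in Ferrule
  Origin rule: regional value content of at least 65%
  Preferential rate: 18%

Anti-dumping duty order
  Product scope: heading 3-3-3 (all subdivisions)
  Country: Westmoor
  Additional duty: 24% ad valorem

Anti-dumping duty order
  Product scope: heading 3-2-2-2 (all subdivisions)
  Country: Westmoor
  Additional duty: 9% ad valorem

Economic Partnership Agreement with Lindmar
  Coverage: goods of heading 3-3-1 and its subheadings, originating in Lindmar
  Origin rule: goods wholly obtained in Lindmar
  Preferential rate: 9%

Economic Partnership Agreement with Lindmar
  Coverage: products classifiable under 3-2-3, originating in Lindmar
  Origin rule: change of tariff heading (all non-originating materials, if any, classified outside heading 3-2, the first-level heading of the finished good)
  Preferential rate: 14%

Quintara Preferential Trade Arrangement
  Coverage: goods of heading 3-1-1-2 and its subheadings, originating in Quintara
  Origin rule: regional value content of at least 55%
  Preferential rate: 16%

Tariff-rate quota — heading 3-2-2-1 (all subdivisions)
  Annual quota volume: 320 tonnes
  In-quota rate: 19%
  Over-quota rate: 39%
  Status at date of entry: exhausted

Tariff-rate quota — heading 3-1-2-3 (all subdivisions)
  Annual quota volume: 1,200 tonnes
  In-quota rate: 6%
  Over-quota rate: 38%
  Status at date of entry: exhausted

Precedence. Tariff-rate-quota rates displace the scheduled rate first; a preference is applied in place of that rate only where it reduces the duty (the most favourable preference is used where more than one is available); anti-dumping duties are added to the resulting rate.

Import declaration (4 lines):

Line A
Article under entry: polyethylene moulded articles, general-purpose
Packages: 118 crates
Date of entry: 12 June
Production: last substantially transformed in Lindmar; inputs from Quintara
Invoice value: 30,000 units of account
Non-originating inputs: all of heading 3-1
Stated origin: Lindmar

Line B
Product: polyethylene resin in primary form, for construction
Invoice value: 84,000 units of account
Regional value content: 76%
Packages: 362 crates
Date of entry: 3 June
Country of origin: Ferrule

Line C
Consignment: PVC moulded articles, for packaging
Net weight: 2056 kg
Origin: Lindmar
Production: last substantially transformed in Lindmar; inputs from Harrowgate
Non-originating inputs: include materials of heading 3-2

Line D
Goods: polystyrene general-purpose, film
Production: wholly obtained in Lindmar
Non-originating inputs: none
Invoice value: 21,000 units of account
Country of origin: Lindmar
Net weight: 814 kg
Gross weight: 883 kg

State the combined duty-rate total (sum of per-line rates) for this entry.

Line A: polyethylene → 3-3; moulded articles → 3-3-1; general-purpose → 3-3-1-1. Scheduled 4%. Lindmar agreement on 3-3-1: not wholly obtained; Lindmar agreement on 3-2-3: 3-3-1-1 not covered. → 4%.
Line B: polyethylene → 3-3; resin in primary form → 3-3-3; for construction → 3-3-3-2. Scheduled 16%. Ferrule agreement on 3-1-2-1: 3-3-3-2 not covered. → 16%.
Line C: PVC → 3-2; moulded articles → 3-2-3; for packaging → 3-2-3-1. Scheduled 24%. Lindmar agreement on 3-3-1: 3-2-3-1 not covered; Lindmar agreement on 3-2-3: CTH not met. → 24%.
Line D: polystyrene → 3-1; film → 3-1-1; general-purpose → 3-1-1-3. Scheduled 24%. Lindmar agreement on 3-3-1: 3-1-1-3 not covered; Lindmar agreement on 3-2-3: 3-1-1-3 not covered. → 24%.
Sum: 4% + 16% + 24% + 24% = 68%.

68%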